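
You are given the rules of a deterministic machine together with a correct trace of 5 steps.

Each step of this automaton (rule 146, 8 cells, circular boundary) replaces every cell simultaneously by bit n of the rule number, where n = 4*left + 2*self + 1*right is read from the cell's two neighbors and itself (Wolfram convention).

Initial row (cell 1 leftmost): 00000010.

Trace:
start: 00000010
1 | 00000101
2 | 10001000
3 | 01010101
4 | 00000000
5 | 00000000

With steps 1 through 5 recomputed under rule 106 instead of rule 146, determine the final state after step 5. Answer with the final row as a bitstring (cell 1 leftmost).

(re-executing steps 1..5 under rule 106; state before step 1: 00000010)
1 | 00000100
2 | 00001000
3 | 00010000
4 | 00100000
5 | 01000000

01000000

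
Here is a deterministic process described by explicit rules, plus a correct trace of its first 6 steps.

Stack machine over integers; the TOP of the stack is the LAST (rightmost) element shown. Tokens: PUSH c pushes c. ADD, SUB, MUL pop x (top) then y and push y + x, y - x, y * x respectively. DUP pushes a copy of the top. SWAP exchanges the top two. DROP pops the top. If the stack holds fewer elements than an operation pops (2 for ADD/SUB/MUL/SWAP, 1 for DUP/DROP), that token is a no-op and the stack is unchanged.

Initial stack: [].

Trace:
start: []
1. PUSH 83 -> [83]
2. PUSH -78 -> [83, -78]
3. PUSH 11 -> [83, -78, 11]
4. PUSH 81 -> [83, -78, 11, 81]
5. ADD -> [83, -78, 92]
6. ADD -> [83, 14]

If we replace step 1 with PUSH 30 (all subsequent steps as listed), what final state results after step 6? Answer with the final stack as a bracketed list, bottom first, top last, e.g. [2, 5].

[30, 14]

(re-executing from step 1 with the substitution; state before step 1: [])
1. PUSH 30 -> [30]
2. PUSH -78 -> [30, -78]
3. PUSH 11 -> [30, -78, 11]
4. PUSH 81 -> [30, -78, 11, 81]
5. ADD -> [30, -78, 92]
6. ADD -> [30, 14]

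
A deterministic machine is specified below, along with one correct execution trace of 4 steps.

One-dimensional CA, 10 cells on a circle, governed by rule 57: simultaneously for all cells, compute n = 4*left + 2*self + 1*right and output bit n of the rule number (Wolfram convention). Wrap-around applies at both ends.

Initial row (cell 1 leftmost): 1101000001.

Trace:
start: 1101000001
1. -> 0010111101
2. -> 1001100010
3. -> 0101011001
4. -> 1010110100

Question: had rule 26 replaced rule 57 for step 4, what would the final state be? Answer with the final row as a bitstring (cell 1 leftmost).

0000010110

(re-executing step 4 under rule 26; state before step 4: 0101011001)
4. -> 0000010110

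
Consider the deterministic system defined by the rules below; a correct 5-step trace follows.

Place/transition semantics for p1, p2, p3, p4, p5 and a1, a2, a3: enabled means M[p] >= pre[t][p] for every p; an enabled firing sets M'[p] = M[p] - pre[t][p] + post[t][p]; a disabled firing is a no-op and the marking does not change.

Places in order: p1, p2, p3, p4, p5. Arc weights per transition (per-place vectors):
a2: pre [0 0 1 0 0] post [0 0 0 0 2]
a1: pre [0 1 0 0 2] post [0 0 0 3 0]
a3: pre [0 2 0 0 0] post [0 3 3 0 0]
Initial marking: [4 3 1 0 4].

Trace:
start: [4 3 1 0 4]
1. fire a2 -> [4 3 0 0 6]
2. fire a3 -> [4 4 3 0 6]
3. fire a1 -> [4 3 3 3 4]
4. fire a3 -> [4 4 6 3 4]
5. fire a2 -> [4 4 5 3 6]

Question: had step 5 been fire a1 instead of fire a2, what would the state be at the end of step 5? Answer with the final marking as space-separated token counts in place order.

4 3 6 6 2

(re-executing from step 5 with the substitution; state before step 5: [4 4 6 3 4])
5. fire a1 -> [4 3 6 6 2]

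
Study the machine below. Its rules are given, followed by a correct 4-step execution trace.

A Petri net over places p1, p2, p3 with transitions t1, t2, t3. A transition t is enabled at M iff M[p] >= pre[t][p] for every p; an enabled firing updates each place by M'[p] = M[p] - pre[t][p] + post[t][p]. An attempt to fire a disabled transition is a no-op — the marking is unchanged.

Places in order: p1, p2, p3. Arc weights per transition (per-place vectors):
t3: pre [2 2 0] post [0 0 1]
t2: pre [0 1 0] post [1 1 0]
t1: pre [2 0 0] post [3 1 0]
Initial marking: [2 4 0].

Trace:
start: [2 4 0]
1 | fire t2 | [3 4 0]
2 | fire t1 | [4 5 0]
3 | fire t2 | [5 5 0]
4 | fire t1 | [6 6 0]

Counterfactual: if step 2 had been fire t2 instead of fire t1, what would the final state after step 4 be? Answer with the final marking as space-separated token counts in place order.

6 5 0

(re-executing from step 2 with the substitution; state before step 2: [3 4 0])
2 | fire t2 | [4 4 0]
3 | fire t2 | [5 4 0]
4 | fire t1 | [6 5 0]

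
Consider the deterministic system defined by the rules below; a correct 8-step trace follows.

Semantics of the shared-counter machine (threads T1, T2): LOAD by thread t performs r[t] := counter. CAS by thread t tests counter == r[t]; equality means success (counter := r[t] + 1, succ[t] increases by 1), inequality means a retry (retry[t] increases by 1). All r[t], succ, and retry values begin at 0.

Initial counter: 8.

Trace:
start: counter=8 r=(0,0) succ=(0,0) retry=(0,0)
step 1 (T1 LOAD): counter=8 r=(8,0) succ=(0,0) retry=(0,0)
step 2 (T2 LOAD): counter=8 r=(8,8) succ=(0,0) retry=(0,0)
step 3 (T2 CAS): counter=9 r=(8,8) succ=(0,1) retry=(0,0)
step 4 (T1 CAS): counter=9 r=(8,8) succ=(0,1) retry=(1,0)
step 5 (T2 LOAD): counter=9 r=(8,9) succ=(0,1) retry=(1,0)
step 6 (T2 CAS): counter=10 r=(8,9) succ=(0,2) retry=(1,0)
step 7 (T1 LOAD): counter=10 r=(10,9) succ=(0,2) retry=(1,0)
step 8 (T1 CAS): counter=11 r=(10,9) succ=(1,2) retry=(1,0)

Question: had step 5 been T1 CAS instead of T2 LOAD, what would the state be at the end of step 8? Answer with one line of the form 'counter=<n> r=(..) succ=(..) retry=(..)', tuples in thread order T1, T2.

(re-executing from step 5 with the substitution; state before step 5: counter=9 r=(8,8) succ=(0,1) retry=(1,0))
step 5 (T1 CAS): counter=9 r=(8,8) succ=(0,1) retry=(2,0)
step 6 (T2 CAS): counter=9 r=(8,8) succ=(0,1) retry=(2,1)
step 7 (T1 LOAD): counter=9 r=(9,8) succ=(0,1) retry=(2,1)
step 8 (T1 CAS): counter=10 r=(9,8) succ=(1,1) retry=(2,1)

counter=10 r=(9,8) succ=(1,1) retry=(2,1)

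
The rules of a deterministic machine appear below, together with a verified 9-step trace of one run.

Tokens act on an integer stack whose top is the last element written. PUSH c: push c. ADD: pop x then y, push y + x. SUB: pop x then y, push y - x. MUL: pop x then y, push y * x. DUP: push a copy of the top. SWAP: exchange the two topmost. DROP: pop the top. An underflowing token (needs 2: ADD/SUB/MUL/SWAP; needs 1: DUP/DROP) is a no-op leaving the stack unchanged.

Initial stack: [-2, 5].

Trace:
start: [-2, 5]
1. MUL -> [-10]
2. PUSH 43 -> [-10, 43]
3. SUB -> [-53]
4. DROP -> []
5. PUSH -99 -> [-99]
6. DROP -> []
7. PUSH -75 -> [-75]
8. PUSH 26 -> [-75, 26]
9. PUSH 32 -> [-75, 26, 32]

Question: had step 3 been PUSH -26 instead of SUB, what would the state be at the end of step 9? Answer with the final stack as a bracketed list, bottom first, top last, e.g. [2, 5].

(re-executing from step 3 with the substitution; state before step 3: [-10, 43])
3. PUSH -26 -> [-10, 43, -26]
4. DROP -> [-10, 43]
5. PUSH -99 -> [-10, 43, -99]
6. DROP -> [-10, 43]
7. PUSH -75 -> [-10, 43, -75]
8. PUSH 26 -> [-10, 43, -75, 26]
9. PUSH 32 -> [-10, 43, -75, 26, 32]

[-10, 43, -75, 26, 32]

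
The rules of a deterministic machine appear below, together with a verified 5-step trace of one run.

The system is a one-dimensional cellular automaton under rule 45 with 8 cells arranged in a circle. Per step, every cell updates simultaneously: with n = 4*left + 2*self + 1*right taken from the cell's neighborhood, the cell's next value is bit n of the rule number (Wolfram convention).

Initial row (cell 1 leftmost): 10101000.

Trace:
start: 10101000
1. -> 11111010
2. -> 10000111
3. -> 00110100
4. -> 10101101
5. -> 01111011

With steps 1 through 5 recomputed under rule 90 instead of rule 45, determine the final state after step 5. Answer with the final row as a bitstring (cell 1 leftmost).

(re-executing steps 1..5 under rule 90; state before step 1: 10101000)
1. -> 00000101
2. -> 10001000
3. -> 01010101
4. -> 00000000
5. -> 00000000

00000000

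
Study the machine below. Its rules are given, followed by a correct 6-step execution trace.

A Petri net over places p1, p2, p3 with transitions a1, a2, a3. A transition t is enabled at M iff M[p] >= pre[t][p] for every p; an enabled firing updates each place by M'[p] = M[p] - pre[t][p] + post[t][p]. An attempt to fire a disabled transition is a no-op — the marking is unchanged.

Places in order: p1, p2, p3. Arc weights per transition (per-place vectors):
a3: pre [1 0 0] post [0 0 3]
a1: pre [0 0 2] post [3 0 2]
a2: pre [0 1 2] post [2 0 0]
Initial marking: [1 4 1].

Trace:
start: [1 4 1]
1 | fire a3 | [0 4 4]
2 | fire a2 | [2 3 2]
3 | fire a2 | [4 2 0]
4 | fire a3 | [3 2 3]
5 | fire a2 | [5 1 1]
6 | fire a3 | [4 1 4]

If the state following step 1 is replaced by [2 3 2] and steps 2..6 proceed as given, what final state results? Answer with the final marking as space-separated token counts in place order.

4 1 4

state after step 1 := [2 3 2]
2 | fire a2 | [4 2 0]
3 | fire a2 | [4 2 0]
4 | fire a3 | [3 2 3]
5 | fire a2 | [5 1 1]
6 | fire a3 | [4 1 4]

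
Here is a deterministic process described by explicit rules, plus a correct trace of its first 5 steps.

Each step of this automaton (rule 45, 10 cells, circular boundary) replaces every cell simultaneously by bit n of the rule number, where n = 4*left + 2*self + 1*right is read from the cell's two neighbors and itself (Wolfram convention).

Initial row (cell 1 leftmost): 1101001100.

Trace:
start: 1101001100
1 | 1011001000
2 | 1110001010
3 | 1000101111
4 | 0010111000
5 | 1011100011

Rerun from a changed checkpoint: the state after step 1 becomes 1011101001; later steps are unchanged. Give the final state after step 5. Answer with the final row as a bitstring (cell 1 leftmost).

0101111111

state after step 1 := 1011101001
2 | 0110011001
3 | 1100010001
4 | 0001010101
5 | 0101111111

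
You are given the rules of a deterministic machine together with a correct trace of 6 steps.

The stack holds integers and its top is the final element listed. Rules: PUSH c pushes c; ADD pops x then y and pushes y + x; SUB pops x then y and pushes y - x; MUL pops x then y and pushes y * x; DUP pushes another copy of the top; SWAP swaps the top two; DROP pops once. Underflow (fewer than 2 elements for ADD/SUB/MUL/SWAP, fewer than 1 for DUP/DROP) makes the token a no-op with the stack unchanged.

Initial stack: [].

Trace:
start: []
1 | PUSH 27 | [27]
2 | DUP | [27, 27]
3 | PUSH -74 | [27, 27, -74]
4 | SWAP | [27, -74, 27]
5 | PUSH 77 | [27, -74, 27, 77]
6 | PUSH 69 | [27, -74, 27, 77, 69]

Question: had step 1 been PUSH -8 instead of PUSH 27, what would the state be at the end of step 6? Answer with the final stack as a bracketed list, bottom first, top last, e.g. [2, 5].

[-8, -74, -8, 77, 69]

(re-executing from step 1 with the substitution; state before step 1: [])
1 | PUSH -8 | [-8]
2 | DUP | [-8, -8]
3 | PUSH -74 | [-8, -8, -74]
4 | SWAP | [-8, -74, -8]
5 | PUSH 77 | [-8, -74, -8, 77]
6 | PUSH 69 | [-8, -74, -8, 77, 69]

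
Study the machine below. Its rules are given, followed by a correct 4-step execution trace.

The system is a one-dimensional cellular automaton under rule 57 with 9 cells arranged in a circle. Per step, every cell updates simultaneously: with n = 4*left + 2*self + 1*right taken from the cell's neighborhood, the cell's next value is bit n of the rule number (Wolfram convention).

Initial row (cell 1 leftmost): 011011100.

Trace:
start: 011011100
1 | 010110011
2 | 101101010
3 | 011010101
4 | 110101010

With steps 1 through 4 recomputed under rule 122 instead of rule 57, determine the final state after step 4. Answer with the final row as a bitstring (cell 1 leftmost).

(re-executing steps 1..4 under rule 122; state before step 1: 011011100)
1 | 111110110
2 | 100011111
3 | 110110000
4 | 111111001

111111001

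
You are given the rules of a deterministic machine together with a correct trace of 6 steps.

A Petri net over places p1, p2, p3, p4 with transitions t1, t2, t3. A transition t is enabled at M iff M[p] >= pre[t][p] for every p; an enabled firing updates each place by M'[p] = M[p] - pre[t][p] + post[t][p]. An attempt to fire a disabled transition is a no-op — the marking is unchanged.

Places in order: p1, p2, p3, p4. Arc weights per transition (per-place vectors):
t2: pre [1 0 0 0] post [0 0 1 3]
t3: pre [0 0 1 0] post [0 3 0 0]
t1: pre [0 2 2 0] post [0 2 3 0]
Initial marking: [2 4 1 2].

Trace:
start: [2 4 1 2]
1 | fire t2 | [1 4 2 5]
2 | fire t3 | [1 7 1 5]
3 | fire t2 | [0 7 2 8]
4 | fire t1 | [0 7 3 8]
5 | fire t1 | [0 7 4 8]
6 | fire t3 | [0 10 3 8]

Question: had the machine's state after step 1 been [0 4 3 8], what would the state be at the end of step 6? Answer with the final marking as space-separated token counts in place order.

state after step 1 := [0 4 3 8]
2 | fire t3 | [0 7 2 8]
3 | fire t2 | [0 7 2 8]
4 | fire t1 | [0 7 3 8]
5 | fire t1 | [0 7 4 8]
6 | fire t3 | [0 10 3 8]

0 10 3 8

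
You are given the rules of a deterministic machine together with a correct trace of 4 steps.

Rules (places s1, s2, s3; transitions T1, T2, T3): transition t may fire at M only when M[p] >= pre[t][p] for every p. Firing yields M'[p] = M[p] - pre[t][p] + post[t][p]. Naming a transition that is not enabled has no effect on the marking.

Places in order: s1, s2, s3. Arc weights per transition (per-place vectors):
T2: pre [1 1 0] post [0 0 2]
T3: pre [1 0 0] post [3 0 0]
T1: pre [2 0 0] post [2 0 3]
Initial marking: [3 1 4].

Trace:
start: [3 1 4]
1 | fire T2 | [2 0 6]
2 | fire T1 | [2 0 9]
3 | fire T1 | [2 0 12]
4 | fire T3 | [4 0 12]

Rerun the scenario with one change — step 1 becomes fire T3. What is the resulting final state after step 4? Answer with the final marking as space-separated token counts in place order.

7 1 10

(re-executing from step 1 with the substitution; state before step 1: [3 1 4])
1 | fire T3 | [5 1 4]
2 | fire T1 | [5 1 7]
3 | fire T1 | [5 1 10]
4 | fire T3 | [7 1 10]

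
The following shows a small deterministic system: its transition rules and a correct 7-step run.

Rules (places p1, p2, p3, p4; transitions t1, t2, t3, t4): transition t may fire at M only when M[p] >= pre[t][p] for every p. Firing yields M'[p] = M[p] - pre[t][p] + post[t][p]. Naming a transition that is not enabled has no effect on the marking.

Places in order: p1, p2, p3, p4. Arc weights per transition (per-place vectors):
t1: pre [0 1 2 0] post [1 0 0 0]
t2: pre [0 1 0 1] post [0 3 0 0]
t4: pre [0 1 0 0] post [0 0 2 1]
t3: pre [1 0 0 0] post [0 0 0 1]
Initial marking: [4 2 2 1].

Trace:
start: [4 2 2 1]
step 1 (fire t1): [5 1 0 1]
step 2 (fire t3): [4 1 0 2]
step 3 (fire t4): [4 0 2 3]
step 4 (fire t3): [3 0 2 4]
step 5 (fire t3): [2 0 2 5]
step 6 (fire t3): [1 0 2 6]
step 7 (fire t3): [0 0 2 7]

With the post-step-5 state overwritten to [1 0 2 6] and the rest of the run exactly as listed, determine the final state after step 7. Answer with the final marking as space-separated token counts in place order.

state after step 5 := [1 0 2 6]
step 6 (fire t3): [0 0 2 7]
step 7 (fire t3): [0 0 2 7]

0 0 2 7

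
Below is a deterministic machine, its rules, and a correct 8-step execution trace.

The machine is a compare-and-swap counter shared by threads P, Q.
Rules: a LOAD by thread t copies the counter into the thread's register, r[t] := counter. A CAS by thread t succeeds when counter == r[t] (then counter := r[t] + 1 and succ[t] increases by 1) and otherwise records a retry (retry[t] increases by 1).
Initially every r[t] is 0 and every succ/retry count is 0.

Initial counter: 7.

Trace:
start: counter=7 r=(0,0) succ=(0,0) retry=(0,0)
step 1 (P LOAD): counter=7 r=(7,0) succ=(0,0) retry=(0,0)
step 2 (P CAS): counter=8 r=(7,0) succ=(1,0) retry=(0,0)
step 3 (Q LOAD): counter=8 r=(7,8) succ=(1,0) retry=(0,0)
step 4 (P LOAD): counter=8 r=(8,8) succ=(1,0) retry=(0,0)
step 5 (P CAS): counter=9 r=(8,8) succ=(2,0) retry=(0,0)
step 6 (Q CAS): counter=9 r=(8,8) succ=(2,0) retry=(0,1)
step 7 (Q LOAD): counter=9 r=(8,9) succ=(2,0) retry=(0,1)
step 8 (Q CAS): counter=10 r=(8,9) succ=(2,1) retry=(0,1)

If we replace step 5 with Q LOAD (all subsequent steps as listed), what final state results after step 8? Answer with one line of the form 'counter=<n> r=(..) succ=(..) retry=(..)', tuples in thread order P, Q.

counter=10 r=(8,9) succ=(1,2) retry=(0,0)

(re-executing from step 5 with the substitution; state before step 5: counter=8 r=(8,8) succ=(1,0) retry=(0,0))
step 5 (Q LOAD): counter=8 r=(8,8) succ=(1,0) retry=(0,0)
step 6 (Q CAS): counter=9 r=(8,8) succ=(1,1) retry=(0,0)
step 7 (Q LOAD): counter=9 r=(8,9) succ=(1,1) retry=(0,0)
step 8 (Q CAS): counter=10 r=(8,9) succ=(1,2) retry=(0,0)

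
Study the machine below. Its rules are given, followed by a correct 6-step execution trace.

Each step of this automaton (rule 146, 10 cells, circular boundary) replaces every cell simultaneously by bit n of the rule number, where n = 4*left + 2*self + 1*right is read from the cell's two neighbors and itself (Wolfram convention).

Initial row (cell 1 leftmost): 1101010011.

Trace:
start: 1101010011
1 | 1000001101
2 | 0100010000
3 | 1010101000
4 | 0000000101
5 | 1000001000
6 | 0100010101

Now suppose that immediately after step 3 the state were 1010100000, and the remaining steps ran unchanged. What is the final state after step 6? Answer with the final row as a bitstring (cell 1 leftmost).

0101000000

state after step 3 := 1010100000
4 | 0000010001
5 | 1000101010
6 | 0101000000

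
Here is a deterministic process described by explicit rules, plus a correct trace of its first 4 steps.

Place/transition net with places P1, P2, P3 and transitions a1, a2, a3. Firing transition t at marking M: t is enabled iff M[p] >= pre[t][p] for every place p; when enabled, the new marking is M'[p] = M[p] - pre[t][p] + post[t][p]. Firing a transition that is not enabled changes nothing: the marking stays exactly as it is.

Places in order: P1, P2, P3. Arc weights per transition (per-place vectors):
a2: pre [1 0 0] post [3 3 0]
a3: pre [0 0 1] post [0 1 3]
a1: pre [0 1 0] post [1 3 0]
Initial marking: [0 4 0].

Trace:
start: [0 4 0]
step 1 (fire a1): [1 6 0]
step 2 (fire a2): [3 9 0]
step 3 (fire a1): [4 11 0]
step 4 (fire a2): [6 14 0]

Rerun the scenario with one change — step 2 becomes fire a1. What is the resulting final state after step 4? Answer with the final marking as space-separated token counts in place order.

5 13 0

(re-executing from step 2 with the substitution; state before step 2: [1 6 0])
step 2 (fire a1): [2 8 0]
step 3 (fire a1): [3 10 0]
step 4 (fire a2): [5 13 0]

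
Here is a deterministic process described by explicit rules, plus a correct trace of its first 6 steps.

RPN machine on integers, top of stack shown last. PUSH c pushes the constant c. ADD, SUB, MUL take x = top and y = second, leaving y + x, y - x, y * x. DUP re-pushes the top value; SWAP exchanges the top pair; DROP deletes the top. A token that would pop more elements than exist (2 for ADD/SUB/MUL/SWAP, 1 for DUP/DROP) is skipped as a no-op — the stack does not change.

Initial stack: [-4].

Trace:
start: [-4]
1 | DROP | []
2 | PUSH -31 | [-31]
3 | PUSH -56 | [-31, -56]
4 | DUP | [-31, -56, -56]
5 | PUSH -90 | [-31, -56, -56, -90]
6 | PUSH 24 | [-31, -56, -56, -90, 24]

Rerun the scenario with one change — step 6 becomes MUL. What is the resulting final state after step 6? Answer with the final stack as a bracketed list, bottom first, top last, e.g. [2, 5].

[-31, -56, 5040]

(re-executing from step 6 with the substitution; state before step 6: [-31, -56, -56, -90])
6 | MUL | [-31, -56, 5040]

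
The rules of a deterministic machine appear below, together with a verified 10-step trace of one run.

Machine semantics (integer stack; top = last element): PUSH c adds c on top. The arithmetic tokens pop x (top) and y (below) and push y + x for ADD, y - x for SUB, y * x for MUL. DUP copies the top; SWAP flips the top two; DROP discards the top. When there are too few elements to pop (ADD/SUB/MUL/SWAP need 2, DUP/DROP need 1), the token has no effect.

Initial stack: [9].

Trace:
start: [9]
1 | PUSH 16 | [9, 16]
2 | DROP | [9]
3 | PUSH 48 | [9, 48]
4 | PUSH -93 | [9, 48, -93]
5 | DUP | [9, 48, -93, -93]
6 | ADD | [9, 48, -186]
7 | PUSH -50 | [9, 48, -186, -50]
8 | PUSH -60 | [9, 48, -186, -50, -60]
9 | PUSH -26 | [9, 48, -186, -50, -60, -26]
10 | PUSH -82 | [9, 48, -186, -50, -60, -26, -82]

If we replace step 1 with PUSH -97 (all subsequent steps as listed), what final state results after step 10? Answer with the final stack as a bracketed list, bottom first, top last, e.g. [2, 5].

[9, 48, -186, -50, -60, -26, -82]

(re-executing from step 1 with the substitution; state before step 1: [9])
1 | PUSH -97 | [9, -97]
2 | DROP | [9]
3 | PUSH 48 | [9, 48]
4 | PUSH -93 | [9, 48, -93]
5 | DUP | [9, 48, -93, -93]
6 | ADD | [9, 48, -186]
7 | PUSH -50 | [9, 48, -186, -50]
8 | PUSH -60 | [9, 48, -186, -50, -60]
9 | PUSH -26 | [9, 48, -186, -50, -60, -26]
10 | PUSH -82 | [9, 48, -186, -50, -60, -26, -82]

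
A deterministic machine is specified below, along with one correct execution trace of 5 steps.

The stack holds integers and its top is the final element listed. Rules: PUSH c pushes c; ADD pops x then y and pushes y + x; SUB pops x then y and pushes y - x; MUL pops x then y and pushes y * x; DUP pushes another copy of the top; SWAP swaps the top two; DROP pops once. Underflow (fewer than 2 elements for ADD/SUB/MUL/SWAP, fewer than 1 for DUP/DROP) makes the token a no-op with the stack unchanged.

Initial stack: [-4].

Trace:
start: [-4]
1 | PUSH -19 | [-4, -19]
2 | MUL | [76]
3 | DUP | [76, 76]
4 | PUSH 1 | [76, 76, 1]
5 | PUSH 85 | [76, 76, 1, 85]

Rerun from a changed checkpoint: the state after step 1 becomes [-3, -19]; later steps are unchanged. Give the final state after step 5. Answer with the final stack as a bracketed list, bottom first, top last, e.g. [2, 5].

[57, 57, 1, 85]

state after step 1 := [-3, -19]
2 | MUL | [57]
3 | DUP | [57, 57]
4 | PUSH 1 | [57, 57, 1]
5 | PUSH 85 | [57, 57, 1, 85]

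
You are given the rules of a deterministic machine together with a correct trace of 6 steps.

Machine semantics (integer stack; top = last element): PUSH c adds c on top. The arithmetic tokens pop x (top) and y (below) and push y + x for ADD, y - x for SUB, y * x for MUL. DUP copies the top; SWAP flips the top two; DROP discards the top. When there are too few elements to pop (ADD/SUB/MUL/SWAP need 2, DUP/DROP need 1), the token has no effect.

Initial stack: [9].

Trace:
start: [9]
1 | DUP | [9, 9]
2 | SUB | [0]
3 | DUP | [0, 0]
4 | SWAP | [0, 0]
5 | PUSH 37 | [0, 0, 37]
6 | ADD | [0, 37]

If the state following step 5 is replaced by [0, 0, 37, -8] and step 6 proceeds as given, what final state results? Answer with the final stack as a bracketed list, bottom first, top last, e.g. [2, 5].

[0, 0, 29]

state after step 5 := [0, 0, 37, -8]
6 | ADD | [0, 0, 29]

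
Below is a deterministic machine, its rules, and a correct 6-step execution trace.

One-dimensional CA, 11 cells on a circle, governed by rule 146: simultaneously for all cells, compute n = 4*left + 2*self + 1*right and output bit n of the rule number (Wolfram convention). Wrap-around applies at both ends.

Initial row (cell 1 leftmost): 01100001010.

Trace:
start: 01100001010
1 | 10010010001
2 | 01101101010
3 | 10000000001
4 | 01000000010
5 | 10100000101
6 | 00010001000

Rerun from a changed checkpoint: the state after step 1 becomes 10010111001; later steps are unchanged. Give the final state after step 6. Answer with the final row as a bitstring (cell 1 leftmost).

01100000000

state after step 1 := 10010111001
2 | 01100010110
3 | 10010100001
4 | 01100010010
5 | 10010101101
6 | 01100000000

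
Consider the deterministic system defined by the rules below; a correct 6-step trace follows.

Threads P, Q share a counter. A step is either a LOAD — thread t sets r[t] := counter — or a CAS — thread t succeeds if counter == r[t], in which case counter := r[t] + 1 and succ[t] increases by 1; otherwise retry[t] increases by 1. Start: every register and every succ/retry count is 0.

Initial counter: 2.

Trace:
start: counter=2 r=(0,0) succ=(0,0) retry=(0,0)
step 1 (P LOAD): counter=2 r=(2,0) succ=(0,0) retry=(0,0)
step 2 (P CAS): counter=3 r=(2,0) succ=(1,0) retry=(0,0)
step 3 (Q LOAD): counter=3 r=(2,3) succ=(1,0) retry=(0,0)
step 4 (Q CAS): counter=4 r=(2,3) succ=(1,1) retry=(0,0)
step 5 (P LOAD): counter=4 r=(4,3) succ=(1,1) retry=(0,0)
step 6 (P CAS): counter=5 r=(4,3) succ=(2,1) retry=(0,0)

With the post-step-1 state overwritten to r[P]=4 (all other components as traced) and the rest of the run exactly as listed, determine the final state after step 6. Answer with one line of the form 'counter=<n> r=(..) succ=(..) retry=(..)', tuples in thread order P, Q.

counter=4 r=(3,2) succ=(1,1) retry=(1,0)

state after step 1 := counter=2 r=(4,0) succ=(0,0) retry=(0,0)
step 2 (P CAS): counter=2 r=(4,0) succ=(0,0) retry=(1,0)
step 3 (Q LOAD): counter=2 r=(4,2) succ=(0,0) retry=(1,0)
step 4 (Q CAS): counter=3 r=(4,2) succ=(0,1) retry=(1,0)
step 5 (P LOAD): counter=3 r=(3,2) succ=(0,1) retry=(1,0)
step 6 (P CAS): counter=4 r=(3,2) succ=(1,1) retry=(1,0)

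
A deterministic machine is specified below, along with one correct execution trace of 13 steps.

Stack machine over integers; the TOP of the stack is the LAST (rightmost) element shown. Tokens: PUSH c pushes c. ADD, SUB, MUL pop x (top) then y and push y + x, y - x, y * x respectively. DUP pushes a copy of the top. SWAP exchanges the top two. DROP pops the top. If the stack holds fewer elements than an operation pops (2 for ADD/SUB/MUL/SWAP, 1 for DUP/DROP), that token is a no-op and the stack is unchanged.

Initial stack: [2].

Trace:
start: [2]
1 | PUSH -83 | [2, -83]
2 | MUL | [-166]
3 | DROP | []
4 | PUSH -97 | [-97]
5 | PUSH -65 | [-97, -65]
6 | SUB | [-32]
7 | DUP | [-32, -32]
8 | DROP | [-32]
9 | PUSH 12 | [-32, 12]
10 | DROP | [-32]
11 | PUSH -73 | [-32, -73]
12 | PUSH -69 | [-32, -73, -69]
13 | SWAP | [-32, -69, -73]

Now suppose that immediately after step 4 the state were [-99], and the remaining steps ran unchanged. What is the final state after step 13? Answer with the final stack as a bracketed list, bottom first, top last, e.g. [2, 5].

[-34, -69, -73]

state after step 4 := [-99]
5 | PUSH -65 | [-99, -65]
6 | SUB | [-34]
7 | DUP | [-34, -34]
8 | DROP | [-34]
9 | PUSH 12 | [-34, 12]
10 | DROP | [-34]
11 | PUSH -73 | [-34, -73]
12 | PUSH -69 | [-34, -73, -69]
13 | SWAP | [-34, -69, -73]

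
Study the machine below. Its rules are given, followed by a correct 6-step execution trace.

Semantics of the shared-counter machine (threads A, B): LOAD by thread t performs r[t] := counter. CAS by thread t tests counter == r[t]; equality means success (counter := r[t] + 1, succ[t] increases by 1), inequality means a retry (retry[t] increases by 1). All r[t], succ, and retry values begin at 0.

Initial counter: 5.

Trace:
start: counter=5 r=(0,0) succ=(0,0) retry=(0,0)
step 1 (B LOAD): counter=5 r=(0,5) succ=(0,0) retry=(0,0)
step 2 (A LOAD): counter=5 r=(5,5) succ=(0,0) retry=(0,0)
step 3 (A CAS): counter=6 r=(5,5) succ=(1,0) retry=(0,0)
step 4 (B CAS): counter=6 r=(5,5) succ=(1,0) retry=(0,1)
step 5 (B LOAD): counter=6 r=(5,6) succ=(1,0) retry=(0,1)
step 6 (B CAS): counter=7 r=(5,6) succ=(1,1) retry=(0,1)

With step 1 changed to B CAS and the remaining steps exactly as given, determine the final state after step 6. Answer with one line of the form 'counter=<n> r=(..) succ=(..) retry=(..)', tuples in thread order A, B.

(re-executing from step 1 with the substitution; state before step 1: counter=5 r=(0,0) succ=(0,0) retry=(0,0))
step 1 (B CAS): counter=5 r=(0,0) succ=(0,0) retry=(0,1)
step 2 (A LOAD): counter=5 r=(5,0) succ=(0,0) retry=(0,1)
step 3 (A CAS): counter=6 r=(5,0) succ=(1,0) retry=(0,1)
step 4 (B CAS): counter=6 r=(5,0) succ=(1,0) retry=(0,2)
step 5 (B LOAD): counter=6 r=(5,6) succ=(1,0) retry=(0,2)
step 6 (B CAS): counter=7 r=(5,6) succ=(1,1) retry=(0,2)

counter=7 r=(5,6) succ=(1,1) retry=(0,2)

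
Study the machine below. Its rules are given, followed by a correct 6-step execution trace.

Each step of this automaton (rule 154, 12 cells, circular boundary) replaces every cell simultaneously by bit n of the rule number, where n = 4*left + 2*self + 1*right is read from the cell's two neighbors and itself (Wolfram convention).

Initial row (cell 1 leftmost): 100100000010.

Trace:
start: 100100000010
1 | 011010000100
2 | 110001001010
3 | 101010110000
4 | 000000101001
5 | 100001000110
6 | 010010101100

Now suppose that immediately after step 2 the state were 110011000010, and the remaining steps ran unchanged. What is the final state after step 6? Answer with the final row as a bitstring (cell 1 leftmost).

state after step 2 := 110011000010
3 | 101110100100
4 | 001100011011
5 | 111010110010
6 | 110000101100

110000101100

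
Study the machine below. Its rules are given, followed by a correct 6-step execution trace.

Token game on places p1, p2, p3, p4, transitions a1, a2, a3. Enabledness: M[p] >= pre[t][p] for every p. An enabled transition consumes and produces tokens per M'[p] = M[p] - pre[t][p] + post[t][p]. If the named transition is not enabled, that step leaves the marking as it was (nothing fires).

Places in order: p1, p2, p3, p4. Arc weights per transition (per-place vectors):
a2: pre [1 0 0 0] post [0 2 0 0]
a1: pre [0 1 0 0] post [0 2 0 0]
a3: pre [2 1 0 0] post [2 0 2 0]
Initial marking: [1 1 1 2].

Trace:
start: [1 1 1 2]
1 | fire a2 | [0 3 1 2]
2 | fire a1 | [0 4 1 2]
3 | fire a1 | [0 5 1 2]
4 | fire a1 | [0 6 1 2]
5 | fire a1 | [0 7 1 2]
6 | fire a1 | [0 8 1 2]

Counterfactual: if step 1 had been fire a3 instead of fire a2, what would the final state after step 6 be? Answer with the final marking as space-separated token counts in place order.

(re-executing from step 1 with the substitution; state before step 1: [1 1 1 2])
1 | fire a3 | [1 1 1 2]
2 | fire a1 | [1 2 1 2]
3 | fire a1 | [1 3 1 2]
4 | fire a1 | [1 4 1 2]
5 | fire a1 | [1 5 1 2]
6 | fire a1 | [1 6 1 2]

1 6 1 2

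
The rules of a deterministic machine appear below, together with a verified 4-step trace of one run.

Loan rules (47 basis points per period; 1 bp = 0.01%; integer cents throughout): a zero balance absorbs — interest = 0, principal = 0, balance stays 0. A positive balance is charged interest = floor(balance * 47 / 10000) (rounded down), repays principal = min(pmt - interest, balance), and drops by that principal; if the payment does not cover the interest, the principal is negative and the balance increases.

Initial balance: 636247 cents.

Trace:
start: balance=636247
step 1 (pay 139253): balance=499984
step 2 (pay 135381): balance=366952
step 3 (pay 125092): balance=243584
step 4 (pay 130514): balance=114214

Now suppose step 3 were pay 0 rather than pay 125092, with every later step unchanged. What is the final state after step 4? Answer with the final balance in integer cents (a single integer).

239894

(re-executing from step 3 with the substitution; state before step 3: balance=366952)
step 3 (pay 0): balance=368676
step 4 (pay 130514): balance=239894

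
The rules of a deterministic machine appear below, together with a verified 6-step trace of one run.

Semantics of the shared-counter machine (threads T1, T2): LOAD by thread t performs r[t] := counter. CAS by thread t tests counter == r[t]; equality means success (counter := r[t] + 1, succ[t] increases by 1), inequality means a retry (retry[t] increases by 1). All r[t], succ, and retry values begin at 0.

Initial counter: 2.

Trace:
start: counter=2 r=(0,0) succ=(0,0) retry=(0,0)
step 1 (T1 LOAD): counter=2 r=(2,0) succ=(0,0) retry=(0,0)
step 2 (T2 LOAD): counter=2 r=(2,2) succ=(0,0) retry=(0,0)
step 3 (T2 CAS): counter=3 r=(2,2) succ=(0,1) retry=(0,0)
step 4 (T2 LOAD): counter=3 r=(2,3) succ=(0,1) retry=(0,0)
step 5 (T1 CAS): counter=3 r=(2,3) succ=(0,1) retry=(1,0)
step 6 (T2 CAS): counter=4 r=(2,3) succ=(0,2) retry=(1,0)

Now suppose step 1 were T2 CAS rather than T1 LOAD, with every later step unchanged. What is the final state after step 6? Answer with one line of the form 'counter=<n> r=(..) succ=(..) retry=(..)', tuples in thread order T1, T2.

counter=4 r=(0,3) succ=(0,2) retry=(1,1)

(re-executing from step 1 with the substitution; state before step 1: counter=2 r=(0,0) succ=(0,0) retry=(0,0))
step 1 (T2 CAS): counter=2 r=(0,0) succ=(0,0) retry=(0,1)
step 2 (T2 LOAD): counter=2 r=(0,2) succ=(0,0) retry=(0,1)
step 3 (T2 CAS): counter=3 r=(0,2) succ=(0,1) retry=(0,1)
step 4 (T2 LOAD): counter=3 r=(0,3) succ=(0,1) retry=(0,1)
step 5 (T1 CAS): counter=3 r=(0,3) succ=(0,1) retry=(1,1)
step 6 (T2 CAS): counter=4 r=(0,3) succ=(0,2) retry=(1,1)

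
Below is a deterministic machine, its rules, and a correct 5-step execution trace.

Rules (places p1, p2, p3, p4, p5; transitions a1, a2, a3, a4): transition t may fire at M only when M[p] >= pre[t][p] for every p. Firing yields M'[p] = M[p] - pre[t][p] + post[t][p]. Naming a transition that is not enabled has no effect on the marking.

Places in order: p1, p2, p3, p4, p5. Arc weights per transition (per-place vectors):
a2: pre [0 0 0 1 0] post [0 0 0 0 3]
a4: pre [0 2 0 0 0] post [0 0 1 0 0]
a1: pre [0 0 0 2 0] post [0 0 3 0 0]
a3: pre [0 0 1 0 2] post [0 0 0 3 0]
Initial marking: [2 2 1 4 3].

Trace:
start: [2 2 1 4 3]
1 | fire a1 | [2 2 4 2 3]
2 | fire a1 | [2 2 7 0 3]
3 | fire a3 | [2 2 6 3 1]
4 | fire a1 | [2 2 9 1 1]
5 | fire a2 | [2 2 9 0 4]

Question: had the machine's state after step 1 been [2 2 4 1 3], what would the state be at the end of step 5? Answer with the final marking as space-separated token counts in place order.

2 2 6 1 4

state after step 1 := [2 2 4 1 3]
2 | fire a1 | [2 2 4 1 3]
3 | fire a3 | [2 2 3 4 1]
4 | fire a1 | [2 2 6 2 1]
5 | fire a2 | [2 2 6 1 4]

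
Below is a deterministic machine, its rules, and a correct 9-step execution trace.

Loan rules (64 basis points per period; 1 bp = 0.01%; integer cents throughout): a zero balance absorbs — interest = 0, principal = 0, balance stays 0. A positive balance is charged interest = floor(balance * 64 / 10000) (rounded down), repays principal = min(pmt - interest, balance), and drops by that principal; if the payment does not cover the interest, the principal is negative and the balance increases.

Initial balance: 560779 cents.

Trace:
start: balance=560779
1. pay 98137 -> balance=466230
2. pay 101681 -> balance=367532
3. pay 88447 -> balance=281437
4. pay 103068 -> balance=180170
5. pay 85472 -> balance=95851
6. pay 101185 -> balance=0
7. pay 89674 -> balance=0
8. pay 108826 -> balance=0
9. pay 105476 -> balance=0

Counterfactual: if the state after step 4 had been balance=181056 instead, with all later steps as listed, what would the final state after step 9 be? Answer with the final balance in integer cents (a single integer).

state after step 4 := balance=181056
5. pay 85472 -> balance=96742
6. pay 101185 -> balance=0
7. pay 89674 -> balance=0
8. pay 108826 -> balance=0
9. pay 105476 -> balance=0

0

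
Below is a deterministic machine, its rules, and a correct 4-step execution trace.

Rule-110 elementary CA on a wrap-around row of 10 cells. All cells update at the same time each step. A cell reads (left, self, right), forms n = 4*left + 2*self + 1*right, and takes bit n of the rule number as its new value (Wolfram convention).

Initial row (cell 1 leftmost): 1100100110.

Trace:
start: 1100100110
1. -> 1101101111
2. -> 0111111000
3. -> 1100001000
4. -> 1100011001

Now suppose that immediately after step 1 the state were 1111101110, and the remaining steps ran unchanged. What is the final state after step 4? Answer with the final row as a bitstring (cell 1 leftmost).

state after step 1 := 1111101110
2. -> 1000111011
3. -> 1001101110
4. -> 1011111011

1011111011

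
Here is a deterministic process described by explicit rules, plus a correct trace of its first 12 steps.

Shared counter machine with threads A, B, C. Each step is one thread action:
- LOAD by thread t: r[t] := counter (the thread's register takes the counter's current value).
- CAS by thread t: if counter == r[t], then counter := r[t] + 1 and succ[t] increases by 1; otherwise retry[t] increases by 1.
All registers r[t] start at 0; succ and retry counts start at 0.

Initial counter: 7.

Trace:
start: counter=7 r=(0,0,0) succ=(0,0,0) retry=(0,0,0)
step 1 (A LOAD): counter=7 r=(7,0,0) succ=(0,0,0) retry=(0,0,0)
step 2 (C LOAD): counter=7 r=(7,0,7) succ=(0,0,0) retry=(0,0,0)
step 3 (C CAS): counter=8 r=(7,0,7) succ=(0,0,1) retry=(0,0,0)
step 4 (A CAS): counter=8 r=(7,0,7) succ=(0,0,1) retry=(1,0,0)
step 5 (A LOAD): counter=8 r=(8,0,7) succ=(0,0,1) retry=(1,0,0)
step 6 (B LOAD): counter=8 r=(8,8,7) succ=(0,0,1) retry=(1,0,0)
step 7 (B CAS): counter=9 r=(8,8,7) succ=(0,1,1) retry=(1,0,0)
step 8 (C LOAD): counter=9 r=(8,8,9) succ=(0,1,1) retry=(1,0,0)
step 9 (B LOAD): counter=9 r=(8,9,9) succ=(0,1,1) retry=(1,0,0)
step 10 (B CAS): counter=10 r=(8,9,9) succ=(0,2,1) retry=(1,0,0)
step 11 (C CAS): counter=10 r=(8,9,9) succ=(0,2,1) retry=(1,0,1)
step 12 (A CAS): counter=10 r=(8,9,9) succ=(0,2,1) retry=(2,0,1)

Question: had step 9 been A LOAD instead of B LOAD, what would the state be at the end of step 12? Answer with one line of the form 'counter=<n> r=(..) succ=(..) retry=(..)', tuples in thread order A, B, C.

(re-executing from step 9 with the substitution; state before step 9: counter=9 r=(8,8,9) succ=(0,1,1) retry=(1,0,0))
step 9 (A LOAD): counter=9 r=(9,8,9) succ=(0,1,1) retry=(1,0,0)
step 10 (B CAS): counter=9 r=(9,8,9) succ=(0,1,1) retry=(1,1,0)
step 11 (C CAS): counter=10 r=(9,8,9) succ=(0,1,2) retry=(1,1,0)
step 12 (A CAS): counter=10 r=(9,8,9) succ=(0,1,2) retry=(2,1,0)

counter=10 r=(9,8,9) succ=(0,1,2) retry=(2,1,0)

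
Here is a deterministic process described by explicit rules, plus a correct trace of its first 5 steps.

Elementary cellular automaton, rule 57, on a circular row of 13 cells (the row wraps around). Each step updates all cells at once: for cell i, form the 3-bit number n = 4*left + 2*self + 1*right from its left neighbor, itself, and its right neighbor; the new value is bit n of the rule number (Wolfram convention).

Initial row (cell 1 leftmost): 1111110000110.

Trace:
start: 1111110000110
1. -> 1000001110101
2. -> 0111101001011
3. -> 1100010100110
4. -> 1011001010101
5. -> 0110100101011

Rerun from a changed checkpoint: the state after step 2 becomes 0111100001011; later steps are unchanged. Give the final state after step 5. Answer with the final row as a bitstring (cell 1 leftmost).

0110101001011

state after step 2 := 0111100001011
3. -> 1100011100110
4. -> 1011010010101
5. -> 0110101001011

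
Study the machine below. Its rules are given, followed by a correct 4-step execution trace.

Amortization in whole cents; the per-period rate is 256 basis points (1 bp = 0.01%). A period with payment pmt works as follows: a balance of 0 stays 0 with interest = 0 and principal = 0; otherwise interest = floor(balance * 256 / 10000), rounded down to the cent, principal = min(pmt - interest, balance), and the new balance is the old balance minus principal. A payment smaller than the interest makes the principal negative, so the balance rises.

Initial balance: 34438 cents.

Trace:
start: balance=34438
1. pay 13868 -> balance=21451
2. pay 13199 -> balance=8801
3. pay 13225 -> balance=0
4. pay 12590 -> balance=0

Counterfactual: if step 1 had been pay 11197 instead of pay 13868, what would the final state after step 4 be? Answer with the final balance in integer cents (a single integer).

(re-executing from step 1 with the substitution; state before step 1: balance=34438)
1. pay 11197 -> balance=24122
2. pay 13199 -> balance=11540
3. pay 13225 -> balance=0
4. pay 12590 -> balance=0

0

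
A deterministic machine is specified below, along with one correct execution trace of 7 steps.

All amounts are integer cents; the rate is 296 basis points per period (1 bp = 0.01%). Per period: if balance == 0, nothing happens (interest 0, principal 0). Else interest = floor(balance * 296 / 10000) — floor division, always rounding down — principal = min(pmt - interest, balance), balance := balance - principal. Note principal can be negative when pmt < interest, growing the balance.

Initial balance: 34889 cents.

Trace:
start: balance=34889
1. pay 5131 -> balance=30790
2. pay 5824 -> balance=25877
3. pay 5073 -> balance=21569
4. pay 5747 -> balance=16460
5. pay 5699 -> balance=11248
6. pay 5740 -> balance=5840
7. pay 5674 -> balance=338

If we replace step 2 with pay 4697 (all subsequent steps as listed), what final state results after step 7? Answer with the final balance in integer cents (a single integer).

(re-executing from step 2 with the substitution; state before step 2: balance=30790)
2. pay 4697 -> balance=27004
3. pay 5073 -> balance=22730
4. pay 5747 -> balance=17655
5. pay 5699 -> balance=12478
6. pay 5740 -> balance=7107
7. pay 5674 -> balance=1643

1643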